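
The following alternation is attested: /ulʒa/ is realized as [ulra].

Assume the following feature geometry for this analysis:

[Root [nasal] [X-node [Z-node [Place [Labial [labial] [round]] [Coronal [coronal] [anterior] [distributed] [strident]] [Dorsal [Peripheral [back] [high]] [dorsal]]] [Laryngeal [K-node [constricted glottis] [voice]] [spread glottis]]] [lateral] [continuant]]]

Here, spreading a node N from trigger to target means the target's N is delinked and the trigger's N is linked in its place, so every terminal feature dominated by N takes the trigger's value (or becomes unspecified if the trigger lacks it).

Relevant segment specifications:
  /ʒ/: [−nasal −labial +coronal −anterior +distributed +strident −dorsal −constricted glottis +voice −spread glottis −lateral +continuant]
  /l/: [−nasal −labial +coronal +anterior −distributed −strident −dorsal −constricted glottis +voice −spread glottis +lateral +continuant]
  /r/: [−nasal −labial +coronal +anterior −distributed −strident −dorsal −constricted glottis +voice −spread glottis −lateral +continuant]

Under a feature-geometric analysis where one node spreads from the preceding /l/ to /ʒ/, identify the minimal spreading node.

Comparing /ʒ/ with its surface form [r], the features that change are [anterior], [distributed], [strident].
Tracing each changed feature up the tree, the paths first meet at Coronal; any lower node misses at least one of them.
Delinking /ʒ/'s Coronal and associating /l/'s Coronal gives precisely the feature bundle of [r].
[lateral], a feature on which the two segments disagree outside Coronal, is unchanged — nothing dominating it spread, and Coronal is the minimal sufficient constituent.

Coronal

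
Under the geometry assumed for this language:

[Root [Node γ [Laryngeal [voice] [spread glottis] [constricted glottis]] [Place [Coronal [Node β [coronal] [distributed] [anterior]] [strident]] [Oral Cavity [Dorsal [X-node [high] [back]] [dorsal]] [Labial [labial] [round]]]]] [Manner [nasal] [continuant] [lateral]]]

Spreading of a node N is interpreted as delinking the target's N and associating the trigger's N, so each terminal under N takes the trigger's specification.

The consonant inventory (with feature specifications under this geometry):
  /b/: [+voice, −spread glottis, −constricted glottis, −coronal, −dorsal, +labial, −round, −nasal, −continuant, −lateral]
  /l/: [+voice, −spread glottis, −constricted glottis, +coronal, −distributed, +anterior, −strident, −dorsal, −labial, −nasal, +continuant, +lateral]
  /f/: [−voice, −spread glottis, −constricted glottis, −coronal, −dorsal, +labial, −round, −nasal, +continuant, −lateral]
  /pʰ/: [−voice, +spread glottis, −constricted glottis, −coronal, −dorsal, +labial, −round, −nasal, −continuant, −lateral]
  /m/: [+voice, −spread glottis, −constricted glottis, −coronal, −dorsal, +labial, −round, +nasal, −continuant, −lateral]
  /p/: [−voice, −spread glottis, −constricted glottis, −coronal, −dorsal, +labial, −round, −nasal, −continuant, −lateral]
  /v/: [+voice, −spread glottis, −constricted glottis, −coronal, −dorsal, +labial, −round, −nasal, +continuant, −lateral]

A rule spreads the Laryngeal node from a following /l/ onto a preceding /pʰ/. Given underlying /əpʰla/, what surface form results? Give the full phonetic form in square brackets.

[əbla]

Laryngeal immediately or transitively dominates [voice], [spread glottis], [constricted glottis].
After delinking /pʰ/'s Laryngeal and linking /l/'s, the affected terminals become [+voice], [−spread glottis], [−constricted glottis]; [coronal], [dorsal], [labial], … (outside Laryngeal) are retained from /pʰ/.
The resulting bundle matches /b/ in the inventory; substituting it for /pʰ/ gives [əbla].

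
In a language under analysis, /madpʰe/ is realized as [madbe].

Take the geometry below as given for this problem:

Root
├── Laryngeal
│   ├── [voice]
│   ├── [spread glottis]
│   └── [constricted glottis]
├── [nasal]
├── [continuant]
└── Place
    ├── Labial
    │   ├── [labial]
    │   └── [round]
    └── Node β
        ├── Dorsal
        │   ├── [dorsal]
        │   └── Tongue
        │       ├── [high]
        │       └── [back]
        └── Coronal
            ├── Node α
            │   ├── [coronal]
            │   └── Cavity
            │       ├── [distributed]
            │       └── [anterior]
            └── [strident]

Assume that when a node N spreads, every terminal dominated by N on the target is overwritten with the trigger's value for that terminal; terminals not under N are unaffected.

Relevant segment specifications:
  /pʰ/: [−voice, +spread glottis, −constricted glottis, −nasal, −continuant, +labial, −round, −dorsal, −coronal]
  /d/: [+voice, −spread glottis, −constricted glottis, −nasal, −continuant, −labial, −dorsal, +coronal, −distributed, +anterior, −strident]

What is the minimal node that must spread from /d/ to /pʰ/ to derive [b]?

Feature comparison: [voice], [spread glottis] differ between /pʰ/ and [b]; the remaining terminals match.
Tracing each changed feature up the tree, the paths first meet at Laryngeal; any lower node misses at least one of them.
Delinking /pʰ/'s Laryngeal and associating /d/'s Laryngeal gives precisely the feature bundle of [b].
[coronal], [labial] — on which /d/ differs from /pʰ/ — are unchanged, so Root cannot have spread; the constituent is no larger than Laryngeal.

Laryngeal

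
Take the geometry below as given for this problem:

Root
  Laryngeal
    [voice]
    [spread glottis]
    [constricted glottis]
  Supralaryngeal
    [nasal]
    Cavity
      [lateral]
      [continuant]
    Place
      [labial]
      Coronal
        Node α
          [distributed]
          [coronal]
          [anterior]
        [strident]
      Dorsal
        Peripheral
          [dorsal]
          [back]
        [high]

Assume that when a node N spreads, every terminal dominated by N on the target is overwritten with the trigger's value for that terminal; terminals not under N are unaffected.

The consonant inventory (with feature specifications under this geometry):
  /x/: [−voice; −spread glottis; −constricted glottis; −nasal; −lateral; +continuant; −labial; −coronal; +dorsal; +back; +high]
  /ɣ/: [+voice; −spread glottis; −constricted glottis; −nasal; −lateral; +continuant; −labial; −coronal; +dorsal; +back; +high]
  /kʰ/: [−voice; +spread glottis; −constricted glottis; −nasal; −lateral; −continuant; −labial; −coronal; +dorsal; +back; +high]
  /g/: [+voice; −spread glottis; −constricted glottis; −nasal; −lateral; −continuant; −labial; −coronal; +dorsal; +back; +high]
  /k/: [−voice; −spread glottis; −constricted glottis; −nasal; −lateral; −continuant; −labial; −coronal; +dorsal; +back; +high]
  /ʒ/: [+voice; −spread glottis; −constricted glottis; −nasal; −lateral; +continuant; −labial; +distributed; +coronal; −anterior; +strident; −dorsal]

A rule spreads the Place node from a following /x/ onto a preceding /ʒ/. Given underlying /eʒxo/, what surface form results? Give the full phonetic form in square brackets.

The Place node dominates the terminals [labial], [distributed], [coronal], [anterior], [strident], [dorsal], [back], [high].
After delinking /ʒ/'s Place and linking /x/'s, the affected terminals become [−labial], [−coronal], [+dorsal], [+back], [+high]; [voice], [spread glottis], [constricted glottis], … (outside Place) are retained from /ʒ/.
Among the inventory, only /ɣ/ has exactly this specification, giving the surface form [eɣxo].

[eɣxo]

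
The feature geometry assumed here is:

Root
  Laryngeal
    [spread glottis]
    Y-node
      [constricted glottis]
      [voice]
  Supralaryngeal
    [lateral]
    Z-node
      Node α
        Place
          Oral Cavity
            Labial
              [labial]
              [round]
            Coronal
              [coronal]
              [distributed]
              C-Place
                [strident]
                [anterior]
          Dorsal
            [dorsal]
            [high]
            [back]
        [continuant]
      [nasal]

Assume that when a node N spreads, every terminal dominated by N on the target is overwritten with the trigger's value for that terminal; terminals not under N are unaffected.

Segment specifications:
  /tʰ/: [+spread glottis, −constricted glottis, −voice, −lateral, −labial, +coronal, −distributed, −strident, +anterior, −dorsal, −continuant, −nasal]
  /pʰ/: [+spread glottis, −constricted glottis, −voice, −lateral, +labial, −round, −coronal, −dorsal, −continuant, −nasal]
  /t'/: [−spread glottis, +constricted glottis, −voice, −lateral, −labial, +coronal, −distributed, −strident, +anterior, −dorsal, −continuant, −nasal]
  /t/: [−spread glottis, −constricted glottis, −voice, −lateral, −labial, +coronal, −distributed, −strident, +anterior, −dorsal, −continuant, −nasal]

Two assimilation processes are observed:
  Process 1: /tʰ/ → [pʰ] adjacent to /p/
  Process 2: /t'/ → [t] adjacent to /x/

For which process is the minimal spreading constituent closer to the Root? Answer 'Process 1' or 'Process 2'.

Process 2

In Process 1, [labial], [round], [coronal], [anterior], [distributed], [strident] change, so the minimal spreading node is Oral Cavity at depth 5.
In Process 2, [constricted glottis] changes, so the minimal spreading node is [constricted glottis] at depth 3.
[constricted glottis] (depth 3) sits above Oral Cavity (depth 5), making Process 2 the one with the higher spreading node.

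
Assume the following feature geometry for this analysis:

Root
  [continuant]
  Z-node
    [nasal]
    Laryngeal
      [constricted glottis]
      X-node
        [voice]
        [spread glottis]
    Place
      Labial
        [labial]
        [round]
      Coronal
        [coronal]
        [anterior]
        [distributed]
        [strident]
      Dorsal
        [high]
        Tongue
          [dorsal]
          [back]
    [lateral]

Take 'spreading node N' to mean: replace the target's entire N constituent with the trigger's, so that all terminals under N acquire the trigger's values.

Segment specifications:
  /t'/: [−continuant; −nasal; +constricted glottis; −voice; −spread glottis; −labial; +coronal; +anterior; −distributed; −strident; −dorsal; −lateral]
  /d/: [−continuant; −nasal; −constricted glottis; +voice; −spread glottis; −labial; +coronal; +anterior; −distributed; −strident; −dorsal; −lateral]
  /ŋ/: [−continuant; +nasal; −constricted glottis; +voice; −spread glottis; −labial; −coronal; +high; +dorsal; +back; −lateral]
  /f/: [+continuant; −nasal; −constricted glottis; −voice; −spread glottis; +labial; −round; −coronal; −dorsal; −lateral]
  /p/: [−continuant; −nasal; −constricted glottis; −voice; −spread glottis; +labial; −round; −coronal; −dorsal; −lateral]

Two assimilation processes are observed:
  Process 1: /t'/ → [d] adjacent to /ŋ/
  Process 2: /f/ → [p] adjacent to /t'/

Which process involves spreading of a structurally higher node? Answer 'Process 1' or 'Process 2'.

Process 2

Process 1 alters [voice], [constricted glottis]; the lowest common ancestor is Laryngeal (depth 2 from Root).
In Process 2, [continuant] changes, so the minimal spreading node is [continuant] at depth 1.
[continuant] (depth 1) sits above Laryngeal (depth 2), making Process 2 the one with the higher spreading node.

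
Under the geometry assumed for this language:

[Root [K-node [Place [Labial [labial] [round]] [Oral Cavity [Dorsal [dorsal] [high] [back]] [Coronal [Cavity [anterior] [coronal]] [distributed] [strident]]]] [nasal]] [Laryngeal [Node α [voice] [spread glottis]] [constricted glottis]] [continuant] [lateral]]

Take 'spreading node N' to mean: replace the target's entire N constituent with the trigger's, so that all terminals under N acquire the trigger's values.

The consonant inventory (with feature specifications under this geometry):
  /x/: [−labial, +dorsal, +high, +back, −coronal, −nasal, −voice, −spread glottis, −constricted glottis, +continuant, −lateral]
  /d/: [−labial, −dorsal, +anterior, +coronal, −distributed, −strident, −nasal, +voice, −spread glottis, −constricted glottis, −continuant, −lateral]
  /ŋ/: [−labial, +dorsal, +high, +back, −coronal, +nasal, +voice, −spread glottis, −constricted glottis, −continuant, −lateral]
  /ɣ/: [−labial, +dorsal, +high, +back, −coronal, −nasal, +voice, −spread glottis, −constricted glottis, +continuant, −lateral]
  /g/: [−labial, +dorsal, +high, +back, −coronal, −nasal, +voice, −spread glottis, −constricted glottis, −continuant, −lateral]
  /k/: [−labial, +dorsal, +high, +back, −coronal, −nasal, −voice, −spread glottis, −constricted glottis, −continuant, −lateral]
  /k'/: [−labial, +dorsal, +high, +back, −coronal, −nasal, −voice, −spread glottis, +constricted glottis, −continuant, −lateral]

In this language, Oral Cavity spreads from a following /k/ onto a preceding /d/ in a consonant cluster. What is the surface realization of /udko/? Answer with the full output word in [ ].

[ugko]

Terminals under Oral Cavity in this geometry: [dorsal], [high], [back], [anterior], [coronal], [distributed], [strident].
After delinking /d/'s Oral Cavity and linking /k/'s, the affected terminals become [+dorsal], [+high], [+back], [−coronal]; [labial], [nasal], [voice], … (outside Oral Cavity) are retained from /d/.
Among the inventory, only /g/ has exactly this specification, giving the surface form [ugko].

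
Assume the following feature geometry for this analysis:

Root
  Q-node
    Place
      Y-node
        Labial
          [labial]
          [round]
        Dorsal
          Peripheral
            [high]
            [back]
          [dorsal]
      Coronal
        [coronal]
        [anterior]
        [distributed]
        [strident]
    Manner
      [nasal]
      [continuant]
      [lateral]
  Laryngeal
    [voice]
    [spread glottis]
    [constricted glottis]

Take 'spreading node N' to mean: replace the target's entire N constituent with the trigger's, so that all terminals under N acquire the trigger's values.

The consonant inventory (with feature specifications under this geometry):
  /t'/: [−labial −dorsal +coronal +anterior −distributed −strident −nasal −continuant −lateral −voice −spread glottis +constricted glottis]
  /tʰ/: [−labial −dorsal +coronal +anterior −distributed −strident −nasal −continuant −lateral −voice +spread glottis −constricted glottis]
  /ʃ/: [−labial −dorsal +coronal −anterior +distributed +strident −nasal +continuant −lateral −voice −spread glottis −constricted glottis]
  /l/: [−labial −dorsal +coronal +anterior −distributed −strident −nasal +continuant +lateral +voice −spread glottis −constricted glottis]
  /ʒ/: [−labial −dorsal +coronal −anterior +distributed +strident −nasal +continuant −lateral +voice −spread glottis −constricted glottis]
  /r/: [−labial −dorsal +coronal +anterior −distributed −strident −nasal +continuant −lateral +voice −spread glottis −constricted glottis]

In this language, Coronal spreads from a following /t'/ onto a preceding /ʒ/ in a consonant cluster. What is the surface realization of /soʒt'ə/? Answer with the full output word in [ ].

Coronal immediately or transitively dominates [coronal], [anterior], [distributed], [strident].
After delinking /ʒ/'s Coronal and linking /t'/'s, the affected terminals become [+coronal], [+anterior], [−distributed], [−strident]; [labial], [dorsal], [nasal], … (outside Coronal) are retained from /ʒ/.
This feature bundle is that of [r], so /soʒt'ə/ surfaces as [sort'ə].

[sort'ə]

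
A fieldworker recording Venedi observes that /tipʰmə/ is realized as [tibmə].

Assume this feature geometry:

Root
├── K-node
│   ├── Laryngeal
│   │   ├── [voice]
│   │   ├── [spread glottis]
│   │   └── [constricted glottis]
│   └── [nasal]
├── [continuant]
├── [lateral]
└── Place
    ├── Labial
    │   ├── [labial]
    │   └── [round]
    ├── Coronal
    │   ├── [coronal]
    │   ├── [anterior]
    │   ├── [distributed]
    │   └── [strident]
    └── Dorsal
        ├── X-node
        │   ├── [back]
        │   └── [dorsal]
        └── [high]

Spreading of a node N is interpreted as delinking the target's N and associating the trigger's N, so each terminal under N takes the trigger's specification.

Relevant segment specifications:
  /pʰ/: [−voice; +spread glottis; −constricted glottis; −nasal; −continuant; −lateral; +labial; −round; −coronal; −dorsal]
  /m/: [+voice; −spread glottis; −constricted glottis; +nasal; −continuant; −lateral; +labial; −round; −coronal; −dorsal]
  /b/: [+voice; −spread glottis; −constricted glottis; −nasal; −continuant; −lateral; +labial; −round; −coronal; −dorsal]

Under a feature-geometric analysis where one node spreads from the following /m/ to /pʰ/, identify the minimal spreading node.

Feature comparison: [voice], [spread glottis] differ between /pʰ/ and [b]; the remaining terminals match.
In this geometry the lowest node dominating all of them is Laryngeal: every daughter of Laryngeal dominates only a proper subset, so no lower node suffices.
Spreading Laryngeal from /m/ overwrites each of those terminals with /m/'s values, yielding exactly [b].
Since [nasal] is preserved even though /m/ disagrees there, no node above Laryngeal spread.

Laryngeal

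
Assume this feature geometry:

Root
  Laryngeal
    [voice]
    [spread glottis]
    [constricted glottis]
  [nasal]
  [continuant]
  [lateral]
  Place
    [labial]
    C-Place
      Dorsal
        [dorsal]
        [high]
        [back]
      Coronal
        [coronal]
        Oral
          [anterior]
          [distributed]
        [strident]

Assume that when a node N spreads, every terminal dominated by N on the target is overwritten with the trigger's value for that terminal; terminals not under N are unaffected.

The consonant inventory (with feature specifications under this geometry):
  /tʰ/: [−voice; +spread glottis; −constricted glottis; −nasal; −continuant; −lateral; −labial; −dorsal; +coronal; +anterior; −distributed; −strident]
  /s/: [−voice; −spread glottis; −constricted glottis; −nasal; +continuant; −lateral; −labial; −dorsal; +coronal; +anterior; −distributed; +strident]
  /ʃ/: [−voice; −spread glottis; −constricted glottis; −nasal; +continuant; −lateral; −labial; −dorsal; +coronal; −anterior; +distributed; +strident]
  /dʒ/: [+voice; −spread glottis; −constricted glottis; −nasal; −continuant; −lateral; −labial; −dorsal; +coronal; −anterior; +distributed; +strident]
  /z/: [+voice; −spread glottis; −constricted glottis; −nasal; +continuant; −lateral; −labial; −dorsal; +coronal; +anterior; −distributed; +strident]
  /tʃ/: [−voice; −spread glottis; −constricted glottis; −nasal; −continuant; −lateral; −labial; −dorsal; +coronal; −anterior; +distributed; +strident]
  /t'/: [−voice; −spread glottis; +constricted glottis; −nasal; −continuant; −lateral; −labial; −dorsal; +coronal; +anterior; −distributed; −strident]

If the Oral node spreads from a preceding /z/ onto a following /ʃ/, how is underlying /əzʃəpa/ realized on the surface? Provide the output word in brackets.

[əzsəpa]

Terminals under Oral in this geometry: [anterior], [distributed].
Spreading Oral from /z/ onto /ʃ/ replaces those values with /z/'s: [+anterior], [−distributed]. Features outside Oral ([voice], [spread glottis], [constricted glottis], …) stay as in /ʃ/.
This feature bundle is that of [s], so /əzʃəpa/ surfaces as [əzsəpa].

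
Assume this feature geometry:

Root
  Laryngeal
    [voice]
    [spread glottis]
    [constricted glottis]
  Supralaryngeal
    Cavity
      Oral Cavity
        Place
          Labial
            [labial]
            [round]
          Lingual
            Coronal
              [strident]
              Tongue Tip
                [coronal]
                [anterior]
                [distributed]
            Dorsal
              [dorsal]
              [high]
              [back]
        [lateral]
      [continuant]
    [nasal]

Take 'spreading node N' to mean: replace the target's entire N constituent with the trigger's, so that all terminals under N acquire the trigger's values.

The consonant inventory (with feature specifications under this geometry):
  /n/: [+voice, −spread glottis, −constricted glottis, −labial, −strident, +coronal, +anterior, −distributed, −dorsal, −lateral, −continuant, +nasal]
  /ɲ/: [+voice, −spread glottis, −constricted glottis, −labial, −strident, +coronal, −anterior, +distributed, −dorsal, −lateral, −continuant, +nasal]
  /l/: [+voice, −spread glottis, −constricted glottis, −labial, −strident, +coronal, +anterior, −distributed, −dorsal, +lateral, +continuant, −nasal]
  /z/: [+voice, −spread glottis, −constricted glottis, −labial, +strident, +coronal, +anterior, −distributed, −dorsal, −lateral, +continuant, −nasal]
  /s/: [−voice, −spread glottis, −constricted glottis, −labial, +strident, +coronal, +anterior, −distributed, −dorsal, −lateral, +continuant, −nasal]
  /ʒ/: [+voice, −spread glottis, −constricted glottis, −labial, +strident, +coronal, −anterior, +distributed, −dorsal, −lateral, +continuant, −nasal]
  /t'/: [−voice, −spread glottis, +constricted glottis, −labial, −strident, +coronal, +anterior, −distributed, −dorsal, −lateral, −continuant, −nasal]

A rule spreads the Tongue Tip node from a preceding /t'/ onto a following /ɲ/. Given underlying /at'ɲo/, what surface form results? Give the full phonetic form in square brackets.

[at'no]

The Tongue Tip node dominates the terminals [coronal], [anterior], [distributed].
The target acquires /t'/'s values for everything under Tongue Tip — [+coronal], [+anterior], [−distributed] — while keeping its own [voice], [spread glottis], [constricted glottis], ….
Among the inventory, only /n/ has exactly this specification, giving the surface form [at'no].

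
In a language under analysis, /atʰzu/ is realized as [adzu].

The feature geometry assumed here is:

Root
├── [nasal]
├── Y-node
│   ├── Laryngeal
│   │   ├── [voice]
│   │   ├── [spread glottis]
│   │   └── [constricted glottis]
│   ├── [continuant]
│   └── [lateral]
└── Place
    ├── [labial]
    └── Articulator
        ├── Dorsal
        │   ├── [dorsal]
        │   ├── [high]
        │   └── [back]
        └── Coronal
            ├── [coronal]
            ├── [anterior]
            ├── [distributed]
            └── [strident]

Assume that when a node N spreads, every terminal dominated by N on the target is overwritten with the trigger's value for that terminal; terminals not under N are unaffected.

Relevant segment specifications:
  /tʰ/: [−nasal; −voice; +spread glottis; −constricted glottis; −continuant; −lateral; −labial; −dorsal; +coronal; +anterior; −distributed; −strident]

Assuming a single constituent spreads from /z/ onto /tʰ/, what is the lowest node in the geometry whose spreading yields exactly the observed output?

The alternation /tʰ/ → [d] changes [voice], [spread glottis] and nothing else.
The smallest constituent containing every changed terminal is Laryngeal — each of its daughters lacks at least one of the affected features.
Spreading Laryngeal from /z/ overwrites each of those terminals with /z/'s values, yielding exactly [d].
[continuant] — on which /z/ differs from /tʰ/ — is unchanged, so neither Y-node nor anything higher can have spread; the constituent is no larger than Laryngeal.

Laryngeal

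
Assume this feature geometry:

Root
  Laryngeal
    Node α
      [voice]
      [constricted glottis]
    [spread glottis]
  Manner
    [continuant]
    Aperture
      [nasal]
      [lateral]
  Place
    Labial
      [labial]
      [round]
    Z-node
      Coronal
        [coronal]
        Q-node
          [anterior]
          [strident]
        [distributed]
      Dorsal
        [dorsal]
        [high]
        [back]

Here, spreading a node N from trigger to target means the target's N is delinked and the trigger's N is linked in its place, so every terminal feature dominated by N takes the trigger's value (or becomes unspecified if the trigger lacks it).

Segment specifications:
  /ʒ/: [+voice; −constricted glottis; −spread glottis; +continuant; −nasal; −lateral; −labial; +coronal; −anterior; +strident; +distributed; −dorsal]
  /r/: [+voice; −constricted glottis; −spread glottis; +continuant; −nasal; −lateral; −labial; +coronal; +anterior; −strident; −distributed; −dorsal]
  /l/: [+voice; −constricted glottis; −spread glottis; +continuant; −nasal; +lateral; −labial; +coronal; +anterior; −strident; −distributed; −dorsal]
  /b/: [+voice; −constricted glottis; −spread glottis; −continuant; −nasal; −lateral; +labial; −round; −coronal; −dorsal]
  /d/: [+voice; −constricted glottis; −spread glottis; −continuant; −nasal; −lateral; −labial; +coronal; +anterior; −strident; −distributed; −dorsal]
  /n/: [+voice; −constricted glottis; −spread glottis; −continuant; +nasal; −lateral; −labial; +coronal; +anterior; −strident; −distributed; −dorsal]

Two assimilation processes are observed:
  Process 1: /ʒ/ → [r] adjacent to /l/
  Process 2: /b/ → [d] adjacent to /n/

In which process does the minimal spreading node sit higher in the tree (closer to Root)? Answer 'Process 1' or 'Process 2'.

Process 1: the features that change are [anterior], [distributed], [strident]; the minimal node is Coronal (depth 3).
Process 2 alters [labial], [round], [coronal], [anterior], [distributed], [strident]; the lowest common ancestor is Place (depth 1 from Root).
Depth 1 < depth 3; Process 2 involves the structurally higher constituent Place.

Process 2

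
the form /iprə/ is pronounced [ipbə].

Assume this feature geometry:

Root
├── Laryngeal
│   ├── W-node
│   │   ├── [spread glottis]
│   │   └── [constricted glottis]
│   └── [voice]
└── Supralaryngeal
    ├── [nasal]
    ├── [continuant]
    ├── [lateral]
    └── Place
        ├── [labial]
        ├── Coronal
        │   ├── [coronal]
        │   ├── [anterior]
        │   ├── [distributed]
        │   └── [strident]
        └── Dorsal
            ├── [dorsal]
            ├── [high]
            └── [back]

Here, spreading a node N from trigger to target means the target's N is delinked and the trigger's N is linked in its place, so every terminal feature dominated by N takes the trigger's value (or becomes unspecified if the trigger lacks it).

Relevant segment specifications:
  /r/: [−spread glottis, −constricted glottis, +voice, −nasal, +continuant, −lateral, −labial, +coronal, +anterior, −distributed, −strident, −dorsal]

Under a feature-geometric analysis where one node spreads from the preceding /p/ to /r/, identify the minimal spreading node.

/r/ and [b] differ in [continuant], [labial], [coronal], [anterior], [distributed], [strident]; every other specified feature is identical.
The smallest constituent containing every changed terminal is Supralaryngeal — each of its daughters lacks at least one of the affected features.
Delinking /r/'s Supralaryngeal and associating /p/'s Supralaryngeal gives precisely the feature bundle of [b].
[voice] — on which /p/ differs from /r/ — is unchanged, so Root cannot have spread; the constituent is no larger than Supralaryngeal.

Supralaryngeal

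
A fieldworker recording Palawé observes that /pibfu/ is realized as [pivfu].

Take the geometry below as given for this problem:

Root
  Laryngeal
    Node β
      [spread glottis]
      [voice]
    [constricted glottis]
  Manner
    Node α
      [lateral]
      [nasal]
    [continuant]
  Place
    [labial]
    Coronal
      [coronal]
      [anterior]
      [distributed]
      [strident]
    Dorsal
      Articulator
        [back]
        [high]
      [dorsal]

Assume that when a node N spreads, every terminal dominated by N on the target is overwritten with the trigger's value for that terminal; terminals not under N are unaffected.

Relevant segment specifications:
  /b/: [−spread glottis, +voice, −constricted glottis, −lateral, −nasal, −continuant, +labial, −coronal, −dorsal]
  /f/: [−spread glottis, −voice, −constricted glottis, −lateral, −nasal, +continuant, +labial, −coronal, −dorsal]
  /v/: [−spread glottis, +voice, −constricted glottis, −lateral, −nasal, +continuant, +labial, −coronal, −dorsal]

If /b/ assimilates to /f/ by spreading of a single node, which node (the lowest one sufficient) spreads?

/b/ and [v] differ in [continuant]; every other specified feature is identical.
Since just one terminal is affected and it takes /f/'s value, spreading the terminal [continuant] alone is sufficient and minimal.
[voice] stays as in /b/ although /f/ differs there, so no node dominating it spread; among the remaining candidates [continuant] is the lowest that derives the output.

[continuant]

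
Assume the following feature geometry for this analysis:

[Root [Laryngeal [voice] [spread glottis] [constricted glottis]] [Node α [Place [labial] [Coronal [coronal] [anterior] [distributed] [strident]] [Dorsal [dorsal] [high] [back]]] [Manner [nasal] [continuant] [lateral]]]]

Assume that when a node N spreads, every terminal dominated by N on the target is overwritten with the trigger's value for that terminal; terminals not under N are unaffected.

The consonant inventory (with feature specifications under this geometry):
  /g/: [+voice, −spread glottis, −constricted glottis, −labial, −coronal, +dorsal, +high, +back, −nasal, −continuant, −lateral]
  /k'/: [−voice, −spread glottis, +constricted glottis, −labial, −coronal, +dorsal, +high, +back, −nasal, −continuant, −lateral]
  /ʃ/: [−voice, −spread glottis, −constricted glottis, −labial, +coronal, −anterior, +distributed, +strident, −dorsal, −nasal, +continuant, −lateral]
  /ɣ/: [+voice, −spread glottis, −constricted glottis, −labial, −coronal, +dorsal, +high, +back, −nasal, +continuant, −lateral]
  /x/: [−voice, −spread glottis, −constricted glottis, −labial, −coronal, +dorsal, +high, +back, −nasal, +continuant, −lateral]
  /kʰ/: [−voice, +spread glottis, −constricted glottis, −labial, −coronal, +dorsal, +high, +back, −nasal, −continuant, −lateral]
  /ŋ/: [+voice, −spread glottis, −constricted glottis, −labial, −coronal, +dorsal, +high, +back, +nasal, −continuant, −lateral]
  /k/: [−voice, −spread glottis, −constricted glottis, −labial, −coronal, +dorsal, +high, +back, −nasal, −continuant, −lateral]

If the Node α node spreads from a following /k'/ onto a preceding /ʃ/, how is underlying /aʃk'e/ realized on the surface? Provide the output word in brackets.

[akk'e]

The Node α node dominates the terminals [labial], [coronal], [anterior], [distributed], [strident], [dorsal], [high], [back], [nasal], [continuant], [lateral].
The target acquires /k'/'s values for everything under Node α — [−labial], [−coronal], [+dorsal], [+high], [+back], [−nasal], [−continuant], [−lateral] — while keeping its own [voice], [spread glottis], [constricted glottis].
This feature bundle is that of [k], so /aʃk'e/ surfaces as [akk'e].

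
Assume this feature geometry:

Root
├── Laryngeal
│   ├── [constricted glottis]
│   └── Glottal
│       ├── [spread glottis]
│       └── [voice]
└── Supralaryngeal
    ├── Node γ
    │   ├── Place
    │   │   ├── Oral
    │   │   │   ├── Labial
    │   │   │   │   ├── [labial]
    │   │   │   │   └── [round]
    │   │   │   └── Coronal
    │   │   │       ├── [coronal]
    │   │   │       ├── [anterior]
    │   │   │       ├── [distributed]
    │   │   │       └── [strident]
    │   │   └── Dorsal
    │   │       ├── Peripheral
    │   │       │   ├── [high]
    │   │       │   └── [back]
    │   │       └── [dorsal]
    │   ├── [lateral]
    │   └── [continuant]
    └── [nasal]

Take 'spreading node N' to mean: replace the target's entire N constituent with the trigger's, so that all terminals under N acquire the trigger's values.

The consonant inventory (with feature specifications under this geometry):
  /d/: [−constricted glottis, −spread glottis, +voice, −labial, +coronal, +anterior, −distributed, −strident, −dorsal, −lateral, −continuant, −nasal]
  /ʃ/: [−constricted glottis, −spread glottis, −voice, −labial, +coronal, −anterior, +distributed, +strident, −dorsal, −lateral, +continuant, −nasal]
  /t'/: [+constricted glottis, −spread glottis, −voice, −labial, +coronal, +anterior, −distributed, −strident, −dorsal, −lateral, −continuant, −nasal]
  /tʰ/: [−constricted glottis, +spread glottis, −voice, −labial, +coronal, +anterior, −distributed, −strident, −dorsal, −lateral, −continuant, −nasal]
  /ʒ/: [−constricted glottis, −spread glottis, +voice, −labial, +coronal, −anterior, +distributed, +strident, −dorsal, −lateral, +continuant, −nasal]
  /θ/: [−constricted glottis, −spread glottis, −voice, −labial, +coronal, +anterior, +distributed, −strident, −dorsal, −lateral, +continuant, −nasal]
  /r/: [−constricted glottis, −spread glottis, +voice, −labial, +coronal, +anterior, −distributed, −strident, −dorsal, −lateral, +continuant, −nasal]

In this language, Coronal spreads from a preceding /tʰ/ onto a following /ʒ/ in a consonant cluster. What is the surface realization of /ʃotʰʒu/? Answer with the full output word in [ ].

Terminals under Coronal in this geometry: [coronal], [anterior], [distributed], [strident].
Spreading Coronal from /tʰ/ onto /ʒ/ replaces those values with /tʰ/'s: [+coronal], [+anterior], [−distributed], [−strident]. Features outside Coronal ([constricted glottis], [spread glottis], [voice], …) stay as in /ʒ/.
The resulting bundle matches /r/ in the inventory; substituting it for /ʒ/ gives [ʃotʰru].

[ʃotʰru]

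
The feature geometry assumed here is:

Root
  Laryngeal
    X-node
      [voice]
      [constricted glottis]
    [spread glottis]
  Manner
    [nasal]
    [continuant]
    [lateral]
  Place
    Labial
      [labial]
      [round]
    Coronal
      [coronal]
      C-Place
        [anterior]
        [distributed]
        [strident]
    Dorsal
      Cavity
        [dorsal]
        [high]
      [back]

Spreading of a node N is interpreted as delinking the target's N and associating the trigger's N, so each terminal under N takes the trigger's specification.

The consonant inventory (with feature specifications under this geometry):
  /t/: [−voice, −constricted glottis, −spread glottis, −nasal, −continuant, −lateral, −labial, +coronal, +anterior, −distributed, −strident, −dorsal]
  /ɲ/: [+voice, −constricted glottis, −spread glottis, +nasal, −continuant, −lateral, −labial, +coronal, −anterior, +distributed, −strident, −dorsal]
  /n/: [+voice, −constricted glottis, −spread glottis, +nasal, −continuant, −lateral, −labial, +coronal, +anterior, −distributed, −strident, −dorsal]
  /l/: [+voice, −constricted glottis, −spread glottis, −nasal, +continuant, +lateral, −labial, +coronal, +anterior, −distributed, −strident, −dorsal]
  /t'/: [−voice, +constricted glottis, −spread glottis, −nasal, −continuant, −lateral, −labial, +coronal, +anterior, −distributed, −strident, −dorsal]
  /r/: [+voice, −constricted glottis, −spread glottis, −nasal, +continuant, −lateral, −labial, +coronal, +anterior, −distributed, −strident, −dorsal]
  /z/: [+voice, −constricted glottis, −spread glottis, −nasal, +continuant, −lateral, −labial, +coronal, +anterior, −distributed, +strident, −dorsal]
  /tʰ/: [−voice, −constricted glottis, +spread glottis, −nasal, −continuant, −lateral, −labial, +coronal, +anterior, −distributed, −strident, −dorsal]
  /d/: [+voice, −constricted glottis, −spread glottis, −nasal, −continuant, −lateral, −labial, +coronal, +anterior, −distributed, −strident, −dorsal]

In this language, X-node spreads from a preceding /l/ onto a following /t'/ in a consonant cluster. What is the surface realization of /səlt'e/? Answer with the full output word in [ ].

Terminals under X-node in this geometry: [voice], [constricted glottis].
Spreading X-node from /l/ onto /t'/ replaces those values with /l/'s: [+voice], [−constricted glottis]. Features outside X-node ([spread glottis], [nasal], [continuant], …) stay as in /t'/.
This feature bundle is that of [d], so /səlt'e/ surfaces as [səlde].

[səlde]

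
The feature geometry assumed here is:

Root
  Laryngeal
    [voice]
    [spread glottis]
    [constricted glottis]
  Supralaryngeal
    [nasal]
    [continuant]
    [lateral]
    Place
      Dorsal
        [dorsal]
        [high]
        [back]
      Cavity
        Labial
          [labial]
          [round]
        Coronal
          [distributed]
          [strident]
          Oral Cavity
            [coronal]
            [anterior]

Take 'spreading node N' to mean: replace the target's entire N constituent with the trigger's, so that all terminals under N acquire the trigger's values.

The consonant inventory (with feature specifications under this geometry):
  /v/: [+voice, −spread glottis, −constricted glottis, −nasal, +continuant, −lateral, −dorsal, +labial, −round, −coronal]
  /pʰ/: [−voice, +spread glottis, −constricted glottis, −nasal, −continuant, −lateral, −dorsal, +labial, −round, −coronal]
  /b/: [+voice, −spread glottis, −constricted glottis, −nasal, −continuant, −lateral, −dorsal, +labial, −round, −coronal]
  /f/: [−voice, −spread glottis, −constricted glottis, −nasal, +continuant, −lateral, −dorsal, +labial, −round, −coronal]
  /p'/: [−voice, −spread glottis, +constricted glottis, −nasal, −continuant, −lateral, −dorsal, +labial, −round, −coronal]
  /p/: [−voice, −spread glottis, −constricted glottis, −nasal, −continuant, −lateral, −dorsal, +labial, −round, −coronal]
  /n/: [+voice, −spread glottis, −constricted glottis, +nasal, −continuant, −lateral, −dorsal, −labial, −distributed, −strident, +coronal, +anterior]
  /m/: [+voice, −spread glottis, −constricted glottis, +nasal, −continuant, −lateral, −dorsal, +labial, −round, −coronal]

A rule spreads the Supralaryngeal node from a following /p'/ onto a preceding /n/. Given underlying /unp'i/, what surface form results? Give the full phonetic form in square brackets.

The Supralaryngeal node dominates the terminals [nasal], [continuant], [lateral], [dorsal], [high], [back], [labial], [round], [distributed], [strident], [coronal], [anterior].
Spreading Supralaryngeal from /p'/ onto /n/ replaces those values with /p'/'s: [−nasal], [−continuant], [−lateral], [−dorsal], [+labial], [−round], [−coronal]. Features outside Supralaryngeal ([voice], [spread glottis], [constricted glottis]) stay as in /n/.
The resulting bundle matches /b/ in the inventory; substituting it for /n/ gives [ubp'i].

[ubp'i]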